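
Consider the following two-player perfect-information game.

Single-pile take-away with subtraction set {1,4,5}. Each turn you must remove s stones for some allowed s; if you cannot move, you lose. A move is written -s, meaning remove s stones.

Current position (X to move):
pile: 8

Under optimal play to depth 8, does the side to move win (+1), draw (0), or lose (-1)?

value(8, X) = -1

[8] X move#1: -1:-1/7*, -4:-1/4, -5:-1/3
[7] O move#2: -1:-1/6, -4:-1/3, -5:+1/2*
[2] X move#3: -1:-1/1*
[1] O move#4: -1:+1/0*
[0] end (terminal -1, X#5); searched 8 to 8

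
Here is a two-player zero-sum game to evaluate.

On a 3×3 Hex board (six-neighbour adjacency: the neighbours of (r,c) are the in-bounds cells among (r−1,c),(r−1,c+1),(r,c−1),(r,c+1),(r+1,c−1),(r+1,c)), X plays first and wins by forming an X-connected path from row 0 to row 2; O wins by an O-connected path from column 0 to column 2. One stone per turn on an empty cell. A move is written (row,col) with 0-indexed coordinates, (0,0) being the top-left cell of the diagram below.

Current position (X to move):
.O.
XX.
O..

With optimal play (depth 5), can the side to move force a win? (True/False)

X winning at [.O./XX./O..]: True

[.O./XX./O..] X move#1: (0,0):-1/XO./XX./O.., (0,2):-1/.OX/XX./O.., (1,2):+1/.O./XXX/O..*, (2,1):+1/.O./XX./OX., (2,2):+1/.O./XX./O.X
[.O./XXX/O..] O move#2: (0,0):-1/OO./XXX/O..*, (0,2):-1/.OO/XXX/O.., (2,1):-1/.O./XXX/OO., (2,2):-1/.O./XXX/O.O
[OO./XXX/O..] X move#3: (0,2):+1/OOX/XXX/O..*, (2,1):-1/OO./XXX/OX., (2,2):-1/OO./XXX/O.X
[OOX/XXX/O..] O move#4: (2,1):-1/OOX/XXX/OO.*, (2,2):-1/OOX/XXX/O.O
[OOX/XXX/OO.] X move#5: (2,2):+1/OOX/XXX/OOX*
[OOX/XXX/OOX] end (terminal -1, O#6); searched .O./XX./O.. to 5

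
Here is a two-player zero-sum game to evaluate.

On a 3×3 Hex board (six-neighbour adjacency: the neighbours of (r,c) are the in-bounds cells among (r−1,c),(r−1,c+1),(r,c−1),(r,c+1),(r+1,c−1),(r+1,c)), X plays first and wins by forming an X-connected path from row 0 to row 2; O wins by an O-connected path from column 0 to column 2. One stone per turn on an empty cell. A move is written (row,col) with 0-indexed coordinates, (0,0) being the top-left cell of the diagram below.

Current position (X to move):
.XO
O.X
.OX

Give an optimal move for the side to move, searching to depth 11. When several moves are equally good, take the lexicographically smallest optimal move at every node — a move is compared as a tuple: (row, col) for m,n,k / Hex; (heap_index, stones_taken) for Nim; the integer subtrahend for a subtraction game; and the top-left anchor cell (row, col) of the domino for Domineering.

p1 X@[.XO/O.X/.OX]: (0,0)[XXO/O.X/.OX]-1 (1,1)[.XO/OXX/.OX]+1* (2,0)[.XO/O.X/XOX]-1
p2 O@[.XO/OXX/.OX] terminal -1; root [.XO/O.X/.OX] d11

X's best at [.XO/O.X/.OX]: (1,1)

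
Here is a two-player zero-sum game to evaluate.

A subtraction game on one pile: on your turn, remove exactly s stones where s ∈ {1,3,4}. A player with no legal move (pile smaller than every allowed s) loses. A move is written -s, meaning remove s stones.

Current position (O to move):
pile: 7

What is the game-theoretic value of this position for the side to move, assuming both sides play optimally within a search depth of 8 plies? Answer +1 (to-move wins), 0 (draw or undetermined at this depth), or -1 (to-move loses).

ply 1, O at 7 | -1=-1→6*; -3=-1→4; -4=-1→3
ply 2, X at 6 | -1=-1→5; -3=-1→3; -4=+1→2*
ply 3, O at 2 | -1=-1→1*
ply 4, X at 1 | -1=+1→0*
ply 5: 0 is terminal -1 (O); from 7 depth 8

value(7, O) = -1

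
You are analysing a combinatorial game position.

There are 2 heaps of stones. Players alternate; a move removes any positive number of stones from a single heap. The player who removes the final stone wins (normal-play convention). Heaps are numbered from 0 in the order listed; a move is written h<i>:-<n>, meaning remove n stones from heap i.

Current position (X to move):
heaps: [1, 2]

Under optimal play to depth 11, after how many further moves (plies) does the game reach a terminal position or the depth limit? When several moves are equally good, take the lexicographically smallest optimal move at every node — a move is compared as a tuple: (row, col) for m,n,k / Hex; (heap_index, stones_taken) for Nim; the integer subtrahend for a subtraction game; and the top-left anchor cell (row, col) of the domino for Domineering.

PV length from [(1,2)]: 3 plies

p1 X@[(1,2)]: h0:-1[(0,2)]-1 h1:-1[(1,1)]+1* h1:-2[(1,0)]-1
p2 O@[(1,1)]: h0:-1[(0,1)]-1* h1:-1[(1,0)]-1
p3 X@[(0,1)]: h1:-1[(0,0)]+1*
p4 O@[(0,0)] terminal -1; root [(1,2)] d11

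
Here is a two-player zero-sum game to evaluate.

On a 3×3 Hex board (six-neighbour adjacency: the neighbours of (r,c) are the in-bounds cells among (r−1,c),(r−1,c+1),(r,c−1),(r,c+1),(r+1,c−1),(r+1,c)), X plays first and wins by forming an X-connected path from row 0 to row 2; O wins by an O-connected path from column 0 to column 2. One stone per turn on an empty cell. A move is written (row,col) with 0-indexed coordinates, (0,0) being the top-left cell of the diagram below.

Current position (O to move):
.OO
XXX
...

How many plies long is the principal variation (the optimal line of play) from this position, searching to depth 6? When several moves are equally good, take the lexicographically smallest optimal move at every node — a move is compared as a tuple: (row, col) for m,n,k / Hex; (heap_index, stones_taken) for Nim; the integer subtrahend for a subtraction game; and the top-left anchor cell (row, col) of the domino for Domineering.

PV length from [.OO/XXX/...]: 1 ply

p1 O@[.OO/XXX/...]: (0,0)[OOO/XXX/...]+1* (2,0)[.OO/XXX/O..]-1 (2,1)[.OO/XXX/.O.]-1 (2,2)[.OO/XXX/..O]-1
p2 X@[OOO/XXX/...] terminal -1; root [.OO/XXX/...] d6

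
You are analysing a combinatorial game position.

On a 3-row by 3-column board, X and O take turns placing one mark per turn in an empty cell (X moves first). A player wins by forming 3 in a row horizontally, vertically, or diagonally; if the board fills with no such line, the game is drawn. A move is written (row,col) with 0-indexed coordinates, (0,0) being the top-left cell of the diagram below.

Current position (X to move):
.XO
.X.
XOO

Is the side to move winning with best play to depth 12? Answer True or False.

X winning at [.XO/.X./XOO]: False

p1 X@[.XO/.X./XOO]: (0,0)[XXO/.X./XOO]-1 (1,0)[.XO/XX./XOO]-1 (1,2)[.XO/.XX/XOO]+0*
p2 O@[.XO/.XX/XOO]: (0,0)[OXO/.XX/XOO]-1 (1,0)[.XO/OXX/XOO]+0*
p3 X@[.XO/OXX/XOO]: (0,0)[XXO/OXX/XOO]+0*
p4 O@[XXO/OXX/XOO] terminal +0; root [.XO/.X./XOO] d12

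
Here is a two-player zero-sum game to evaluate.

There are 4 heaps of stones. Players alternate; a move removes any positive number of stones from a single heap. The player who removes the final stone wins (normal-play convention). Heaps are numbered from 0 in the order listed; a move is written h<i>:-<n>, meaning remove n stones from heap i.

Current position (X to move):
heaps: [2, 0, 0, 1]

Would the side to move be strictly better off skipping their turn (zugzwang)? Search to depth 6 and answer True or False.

zugzwang((2,0,0,1), X) = False

ply 1, X at (2,0,0,1) | h0:-1=+1→(1,0,0,1)*; h0:-2=-1→(0,0,0,1); h3:-1=-1→(2,0,0,0)
ply 2, O at (1,0,0,1) | h0:-1=-1→(0,0,0,1)*; h3:-1=-1→(1,0,0,0)
ply 3, X at (0,0,0,1) | h3:-1=+1→(0,0,0,0)*
ply 4: (0,0,0,0) is terminal -1 (O); from (2,0,0,1) depth 6
if X skipped the turn, O would face:
~ ply 1, O at (2,0,0,1) | h0:-1=+1→(1,0,0,1)*; h0:-2=-1→(0,0,0,1); h3:-1=-1→(2,0,0,0)
~ ply 2, X at (1,0,0,1) | h0:-1=-1→(0,0,0,1)*; h3:-1=-1→(1,0,0,0)
~ ply 3, O at (0,0,0,1) | h3:-1=+1→(0,0,0,0)*
~ ply 4: (0,0,0,0) is terminal -1 (X); from (2,0,0,1) depth 6
compare (X): move=+1 vs pass=-1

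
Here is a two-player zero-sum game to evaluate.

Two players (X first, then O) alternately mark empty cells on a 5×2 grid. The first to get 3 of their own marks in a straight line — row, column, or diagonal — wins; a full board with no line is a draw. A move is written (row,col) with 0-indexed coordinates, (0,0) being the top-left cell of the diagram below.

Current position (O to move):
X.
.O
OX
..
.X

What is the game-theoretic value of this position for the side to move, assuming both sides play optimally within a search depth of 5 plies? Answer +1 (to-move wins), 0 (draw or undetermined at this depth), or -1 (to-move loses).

p1 O@[X./.O/OX/../.X]: (0,1)[XO/.O/OX/../.X]-1 (1,0)[X./OO/OX/../.X]-1 (3,0)[X./.O/OX/O./.X]-1 (3,1)[X./.O/OX/.O/.X]+0* (4,0)[X./.O/OX/../OX]-1
p2 X@[X./.O/OX/.O/.X]: (0,1)[XX/.O/OX/.O/.X]-1 (1,0)[X./XO/OX/.O/.X]+0* (3,0)[X./.O/OX/XO/.X]+0 (4,0)[X./.O/OX/.O/XX]+0
p3 O@[X./XO/OX/.O/.X]: (0,1)[XO/XO/OX/.O/.X]+0* (3,0)[X./XO/OX/OO/.X]+0 (4,0)[X./XO/OX/.O/OX]+0
p4 X@[XO/XO/OX/.O/.X]: (3,0)[XO/XO/OX/XO/.X]+0* (4,0)[XO/XO/OX/.O/XX]+0
p5 O@[XO/XO/OX/XO/.X]: (4,0)[XO/XO/OX/XO/OX]+0*
p6 X@[XO/XO/OX/XO/OX] terminal +0; root [X./.O/OX/../.X] d5

value(X./.O/OX/../.X, O) = 0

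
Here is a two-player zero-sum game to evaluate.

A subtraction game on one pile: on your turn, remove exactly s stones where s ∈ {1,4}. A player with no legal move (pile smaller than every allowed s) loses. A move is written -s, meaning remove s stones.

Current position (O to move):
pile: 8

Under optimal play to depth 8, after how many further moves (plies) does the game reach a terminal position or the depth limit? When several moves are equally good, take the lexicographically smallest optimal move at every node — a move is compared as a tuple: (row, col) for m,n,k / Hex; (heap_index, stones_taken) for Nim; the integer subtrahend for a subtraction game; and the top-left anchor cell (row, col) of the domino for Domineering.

PV length from [8]: 5 plies

ply 1, O at 8 | -1=+1→7*; -4=-1→4
ply 2, X at 7 | -1=-1→6*; -4=-1→3
ply 3, O at 6 | -1=+1→5*; -4=+1→2
ply 4, X at 5 | -1=-1→4*; -4=-1→1
ply 5, O at 4 | -1=-1→3; -4=+1→0*
ply 6: 0 is terminal -1 (X); from 8 depth 8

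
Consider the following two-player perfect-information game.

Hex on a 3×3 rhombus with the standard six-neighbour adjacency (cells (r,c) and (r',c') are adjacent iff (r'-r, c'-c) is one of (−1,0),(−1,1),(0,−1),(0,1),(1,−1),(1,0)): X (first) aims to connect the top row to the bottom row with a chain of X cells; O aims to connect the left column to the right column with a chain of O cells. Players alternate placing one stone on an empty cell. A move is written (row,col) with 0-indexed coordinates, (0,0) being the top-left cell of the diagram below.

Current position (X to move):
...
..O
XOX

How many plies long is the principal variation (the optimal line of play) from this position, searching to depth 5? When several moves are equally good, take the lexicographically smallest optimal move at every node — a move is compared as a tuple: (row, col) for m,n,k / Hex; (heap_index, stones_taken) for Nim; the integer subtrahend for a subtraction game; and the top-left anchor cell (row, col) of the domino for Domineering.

p1 X@[.../..O/XOX]: (0,0)[X../..O/XOX]+1* (0,1)[.X./..O/XOX]+1 (0,2)[..X/..O/XOX]+1 (1,0)[.../X.O/XOX]+1 (1,1)[.../.XO/XOX]+1
p2 O@[X../..O/XOX]: (0,1)[XO./..O/XOX]-1* (0,2)[X.O/..O/XOX]-1 (1,0)[X../O.O/XOX]-1 (1,1)[X../.OO/XOX]-1
p3 X@[XO./..O/XOX]: (0,2)[XOX/..O/XOX]+1* (1,0)[XO./X.O/XOX]+1 (1,1)[XO./.XO/XOX]+1
p4 O@[XOX/..O/XOX]: (1,0)[XOX/O.O/XOX]-1* (1,1)[XOX/.OO/XOX]-1
p5 X@[XOX/O.O/XOX]: (1,1)[XOX/OXO/XOX]+1*
p6 O@[XOX/OXO/XOX] terminal -1; root [.../..O/XOX] d5

PV length from [.../..O/XOX]: 5 plies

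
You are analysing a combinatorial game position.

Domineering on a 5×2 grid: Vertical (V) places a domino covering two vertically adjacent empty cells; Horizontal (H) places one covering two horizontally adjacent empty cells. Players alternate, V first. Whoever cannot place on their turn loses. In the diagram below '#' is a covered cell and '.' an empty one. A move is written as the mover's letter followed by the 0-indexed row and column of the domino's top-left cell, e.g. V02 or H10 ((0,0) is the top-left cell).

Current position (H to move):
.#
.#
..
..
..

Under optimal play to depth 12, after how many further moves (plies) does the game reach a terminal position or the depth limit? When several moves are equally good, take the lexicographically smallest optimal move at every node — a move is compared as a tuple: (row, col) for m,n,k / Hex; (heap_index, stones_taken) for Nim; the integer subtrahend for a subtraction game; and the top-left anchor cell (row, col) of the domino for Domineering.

PV length from [.#/.#/../../..]: 3 plies

ply 1, H at .#/.#/../../.. | H20=-1→.#/.#/##/../..; H30=+1→.#/.#/../##/..*; H40=-1→.#/.#/../../##
ply 2, V at .#/.#/../##/.. | V00=-1→##/##/../##/..*; V10=-1→.#/##/#./##/..
ply 3, H at ##/##/../##/.. | H20=+1→##/##/##/##/..*; H40=+1→##/##/../##/##
ply 4: ##/##/##/##/.. is terminal -1 (V); from .#/.#/../../.. depth 12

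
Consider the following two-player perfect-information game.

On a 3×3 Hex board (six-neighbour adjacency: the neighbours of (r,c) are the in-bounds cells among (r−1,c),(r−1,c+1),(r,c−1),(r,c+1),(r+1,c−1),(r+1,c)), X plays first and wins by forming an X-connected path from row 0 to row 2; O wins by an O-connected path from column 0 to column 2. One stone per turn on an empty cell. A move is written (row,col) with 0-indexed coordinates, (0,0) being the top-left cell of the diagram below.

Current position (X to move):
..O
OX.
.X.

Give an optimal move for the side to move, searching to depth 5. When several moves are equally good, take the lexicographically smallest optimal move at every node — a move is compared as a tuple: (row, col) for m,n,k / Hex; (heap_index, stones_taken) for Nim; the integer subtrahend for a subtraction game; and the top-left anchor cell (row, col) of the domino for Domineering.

X's best at [..O/OX./.X.]: (0,1)

p1 X@[..O/OX./.X.]: (0,0)[X.O/OX./.X.]-1 (0,1)[.XO/OX./.X.]+1* (1,2)[..O/OXX/.X.]-1 (2,0)[..O/OX./XX.]-1 (2,2)[..O/OX./.XX]-1
p2 O@[.XO/OX./.X.] terminal -1; root [..O/OX./.X.] d5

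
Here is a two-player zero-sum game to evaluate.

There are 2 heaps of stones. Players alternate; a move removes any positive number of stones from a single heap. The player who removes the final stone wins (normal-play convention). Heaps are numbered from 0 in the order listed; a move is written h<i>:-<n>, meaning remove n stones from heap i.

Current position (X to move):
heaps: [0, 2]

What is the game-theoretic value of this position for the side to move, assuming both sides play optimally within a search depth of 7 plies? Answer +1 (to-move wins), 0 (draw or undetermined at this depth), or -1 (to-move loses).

p1 X@[(0,2)]: h1:-1[(0,1)]-1 h1:-2[(0,0)]+1*
p2 O@[(0,0)] terminal -1; root [(0,2)] d7

value((0,2), X) = +1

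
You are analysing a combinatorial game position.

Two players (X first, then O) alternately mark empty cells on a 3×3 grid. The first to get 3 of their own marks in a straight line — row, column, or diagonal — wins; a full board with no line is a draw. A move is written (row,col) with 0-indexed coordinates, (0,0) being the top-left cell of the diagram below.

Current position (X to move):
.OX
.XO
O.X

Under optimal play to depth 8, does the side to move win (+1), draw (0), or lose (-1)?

value(.OX/.XO/O.X, X) = +1

p1 X@[.OX/.XO/O.X]: (0,0)[XOX/.XO/O.X]+1* (1,0)[.OX/XXO/O.X]+0 (2,1)[.OX/.XO/OXX]+0
p2 O@[XOX/.XO/O.X] terminal -1; root [.OX/.XO/O.X] d8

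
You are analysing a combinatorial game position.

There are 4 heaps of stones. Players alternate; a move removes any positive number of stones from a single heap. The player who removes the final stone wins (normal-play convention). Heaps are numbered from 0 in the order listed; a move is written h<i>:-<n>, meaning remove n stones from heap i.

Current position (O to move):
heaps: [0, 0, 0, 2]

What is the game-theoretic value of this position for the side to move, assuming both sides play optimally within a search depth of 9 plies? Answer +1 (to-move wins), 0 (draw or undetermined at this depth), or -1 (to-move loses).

ply 1, O at (0,0,0,2) | h3:-1=-1→(0,0,0,1); h3:-2=+1→(0,0,0,0)*
ply 2: (0,0,0,0) is terminal -1 (X); from (0,0,0,2) depth 9

value((0,0,0,2), O) = +1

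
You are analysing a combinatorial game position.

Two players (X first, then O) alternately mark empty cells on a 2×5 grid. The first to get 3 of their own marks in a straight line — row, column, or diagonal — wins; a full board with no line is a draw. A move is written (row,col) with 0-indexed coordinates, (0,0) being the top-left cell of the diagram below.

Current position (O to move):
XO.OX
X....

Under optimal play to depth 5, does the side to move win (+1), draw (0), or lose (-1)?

p1 O@[XO.OX/X....]: (0,2)[XOOOX/X....]+1* (1,1)[XO.OX/XO...]+0 (1,2)[XO.OX/X.O..]+1 (1,3)[XO.OX/X..O.]+1 (1,4)[XO.OX/X...O]+0
p2 X@[XOOOX/X....] terminal -1; root [XO.OX/X....] d5

value(XO.OX/X...., O) = +1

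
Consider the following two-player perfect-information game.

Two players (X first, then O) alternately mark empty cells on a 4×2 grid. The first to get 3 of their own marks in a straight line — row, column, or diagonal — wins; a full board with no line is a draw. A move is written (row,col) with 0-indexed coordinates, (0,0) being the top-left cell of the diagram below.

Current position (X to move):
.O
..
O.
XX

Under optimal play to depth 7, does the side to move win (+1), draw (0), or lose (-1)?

[.O/../O./XX] X move#1: (0,0):+0/XO/../O./XX*, (1,0):+0/.O/X./O./XX, (1,1):+0/.O/.X/O./XX, (2,1):+0/.O/../OX/XX
[XO/../O./XX] O move#2: (1,0):+0/XO/O./O./XX*, (1,1):+0/XO/.O/O./XX, (2,1):+0/XO/../OO/XX
[XO/O./O./XX] X move#3: (1,1):+0/XO/OX/O./XX*, (2,1):+0/XO/O./OX/XX
[XO/OX/O./XX] O move#4: (2,1):+0/XO/OX/OO/XX*
[XO/OX/OO/XX] end (terminal +0, X#5); searched .O/../O./XX to 7

value(.O/../O./XX, X) = 0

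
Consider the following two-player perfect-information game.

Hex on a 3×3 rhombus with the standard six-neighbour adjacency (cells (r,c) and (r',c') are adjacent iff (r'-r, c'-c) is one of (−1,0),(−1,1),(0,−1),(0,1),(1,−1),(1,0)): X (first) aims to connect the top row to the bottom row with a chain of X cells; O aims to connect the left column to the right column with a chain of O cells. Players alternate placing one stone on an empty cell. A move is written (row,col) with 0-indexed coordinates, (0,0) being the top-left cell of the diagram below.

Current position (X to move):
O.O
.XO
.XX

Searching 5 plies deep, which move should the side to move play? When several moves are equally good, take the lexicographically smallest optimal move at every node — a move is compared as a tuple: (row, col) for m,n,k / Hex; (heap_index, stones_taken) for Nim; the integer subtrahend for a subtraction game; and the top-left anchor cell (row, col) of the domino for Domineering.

X's best at [O.O/.XO/.XX]: (0,1)

ply 1, X at O.O/.XO/.XX | (0,1)=+1→OXO/.XO/.XX*; (1,0)=-1→O.O/XXO/.XX; (2,0)=-1→O.O/.XO/XXX
ply 2: OXO/.XO/.XX is terminal -1 (O); from O.O/.XO/.XX depth 5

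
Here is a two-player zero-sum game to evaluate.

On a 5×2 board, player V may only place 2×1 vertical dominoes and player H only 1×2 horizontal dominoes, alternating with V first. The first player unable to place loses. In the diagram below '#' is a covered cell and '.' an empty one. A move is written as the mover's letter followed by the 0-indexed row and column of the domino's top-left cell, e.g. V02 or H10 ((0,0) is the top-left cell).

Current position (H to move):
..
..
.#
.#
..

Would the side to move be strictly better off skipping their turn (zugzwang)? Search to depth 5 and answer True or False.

ply 1, H at ../../.#/.#/.. | H00=+1→##/../.#/.#/..*; H10=+1→../##/.#/.#/..; H40=-1→../../.#/.#/##
ply 2, V at ##/../.#/.#/.. | V10=-1→##/#./##/.#/..*; V20=-1→##/../##/##/..; V30=-1→##/../.#/##/#.
ply 3, H at ##/#./##/.#/.. | H40=+1→##/#./##/.#/##*
ply 4: ##/#./##/.#/## is terminal -1 (V); from ../../.#/.#/.. depth 5
pass branch (V moves first from the same position):
  | ply 1, V at ../../.#/.#/.. | V00=+1→#./#./.#/.#/..*; V01=+1→.#/.#/.#/.#/..; V10=+1→../#./##/.#/..; V20=-1→../../##/##/..; V30=-1→../../.#/##/#.
  | ply 2, H at #./#./.#/.#/.. | H40=-1→#./#./.#/.#/##*
  | ply 3, V at #./#./.#/.#/## | V01=+1→##/##/.#/.#/##*; V20=+1→#./#./##/##/##
  | ply 4: ##/##/.#/.#/## is terminal -1 (H); from ../../.#/.#/.. depth 5
H moving scores +1; H passing scores -1

zugzwang(../../.#/.#/.., H) = False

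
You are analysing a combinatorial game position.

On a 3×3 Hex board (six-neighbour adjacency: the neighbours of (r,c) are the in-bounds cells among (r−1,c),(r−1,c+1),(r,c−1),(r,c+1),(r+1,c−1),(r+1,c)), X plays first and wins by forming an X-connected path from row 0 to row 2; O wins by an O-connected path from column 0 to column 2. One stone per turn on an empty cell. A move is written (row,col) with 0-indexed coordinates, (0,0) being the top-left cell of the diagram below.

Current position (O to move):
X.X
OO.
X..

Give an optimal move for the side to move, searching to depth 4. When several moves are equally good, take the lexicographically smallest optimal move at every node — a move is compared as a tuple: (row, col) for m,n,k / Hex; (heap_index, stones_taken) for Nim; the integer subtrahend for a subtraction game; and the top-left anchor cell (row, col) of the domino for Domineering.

ply 1, O at X.X/OO./X.. | (0,1)=-1→XOX/OO./X..; (1,2)=+1→X.X/OOO/X..*; (2,1)=+1→X.X/OO./XO.; (2,2)=+1→X.X/OO./X.O
ply 2: X.X/OOO/X.. is terminal -1 (X); from X.X/OO./X.. depth 4

O's best at [X.X/OO./X..]: (1,2)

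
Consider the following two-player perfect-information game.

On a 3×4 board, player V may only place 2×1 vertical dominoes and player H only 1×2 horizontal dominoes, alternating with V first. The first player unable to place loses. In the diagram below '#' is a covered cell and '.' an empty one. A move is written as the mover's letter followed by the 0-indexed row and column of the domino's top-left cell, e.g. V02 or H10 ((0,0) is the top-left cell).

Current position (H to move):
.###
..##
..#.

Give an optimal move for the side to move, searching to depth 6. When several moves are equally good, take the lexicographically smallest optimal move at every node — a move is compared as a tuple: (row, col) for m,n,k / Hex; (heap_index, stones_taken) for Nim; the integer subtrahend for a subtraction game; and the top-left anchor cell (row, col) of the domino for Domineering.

H's best at [.###/..##/..#.]: H10

[.###/..##/..#.] H move#1: H10:+1/.###/####/..#.*, H20:-1/.###/..##/###.
[.###/####/..#.] end (terminal -1, V#2); searched .###/..##/..#. to 6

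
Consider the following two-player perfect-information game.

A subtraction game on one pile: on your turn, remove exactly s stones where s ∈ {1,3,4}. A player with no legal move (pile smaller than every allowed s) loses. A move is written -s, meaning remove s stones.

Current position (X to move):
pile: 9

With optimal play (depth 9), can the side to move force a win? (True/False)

ply 1, X at 9 | -1=-1→8*; -3=-1→6; -4=-1→5
ply 2, O at 8 | -1=+1→7*; -3=-1→5; -4=-1→4
ply 3, X at 7 | -1=-1→6*; -3=-1→4; -4=-1→3
ply 4, O at 6 | -1=-1→5; -3=-1→3; -4=+1→2*
ply 5, X at 2 | -1=-1→1*
ply 6, O at 1 | -1=+1→0*
ply 7: 0 is terminal -1 (X); from 9 depth 9

X winning at [9]: False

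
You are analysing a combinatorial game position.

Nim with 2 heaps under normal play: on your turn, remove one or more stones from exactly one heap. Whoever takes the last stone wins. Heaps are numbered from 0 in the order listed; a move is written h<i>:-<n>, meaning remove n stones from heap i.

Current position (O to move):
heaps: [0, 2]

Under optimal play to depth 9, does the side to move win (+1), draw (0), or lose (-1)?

ply 1, O at (0,2) | h1:-1=-1→(0,1); h1:-2=+1→(0,0)*
ply 2: (0,0) is terminal -1 (X); from (0,2) depth 9

value((0,2), O) = +1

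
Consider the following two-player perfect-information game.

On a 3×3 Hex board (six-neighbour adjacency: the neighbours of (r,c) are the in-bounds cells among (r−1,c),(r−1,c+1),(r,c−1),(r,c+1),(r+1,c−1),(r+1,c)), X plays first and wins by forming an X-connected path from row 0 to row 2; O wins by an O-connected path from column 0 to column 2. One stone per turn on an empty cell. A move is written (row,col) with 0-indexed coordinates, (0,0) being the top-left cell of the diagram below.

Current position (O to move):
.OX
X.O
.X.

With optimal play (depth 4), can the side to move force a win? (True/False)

O winning at [.OX/X.O/.X.]: True

p1 O@[.OX/X.O/.X.]: (0,0)[OOX/X.O/.X.]-1 (1,1)[.OX/XOO/.X.]+1* (2,0)[.OX/X.O/OX.]-1 (2,2)[.OX/X.O/.XO]-1
p2 X@[.OX/XOO/.X.]: (0,0)[XOX/XOO/.X.]-1* (2,0)[.OX/XOO/XX.]-1 (2,2)[.OX/XOO/.XX]-1
p3 O@[XOX/XOO/.X.]: (2,0)[XOX/XOO/OX.]+1* (2,2)[XOX/XOO/.XO]-1
p4 X@[XOX/XOO/OX.] terminal -1; root [.OX/X.O/.X.] d4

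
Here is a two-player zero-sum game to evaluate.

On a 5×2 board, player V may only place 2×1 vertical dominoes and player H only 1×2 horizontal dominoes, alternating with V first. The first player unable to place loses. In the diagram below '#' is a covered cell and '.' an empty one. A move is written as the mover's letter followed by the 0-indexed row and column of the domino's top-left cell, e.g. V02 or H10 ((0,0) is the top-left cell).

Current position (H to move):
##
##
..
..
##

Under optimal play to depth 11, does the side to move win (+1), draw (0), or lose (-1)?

value(##/##/../../##, H) = +1

ply 1, H at ##/##/../../## | H20=+1→##/##/##/../##*; H30=+1→##/##/../##/##
ply 2: ##/##/##/../## is terminal -1 (V); from ##/##/../../## depth 11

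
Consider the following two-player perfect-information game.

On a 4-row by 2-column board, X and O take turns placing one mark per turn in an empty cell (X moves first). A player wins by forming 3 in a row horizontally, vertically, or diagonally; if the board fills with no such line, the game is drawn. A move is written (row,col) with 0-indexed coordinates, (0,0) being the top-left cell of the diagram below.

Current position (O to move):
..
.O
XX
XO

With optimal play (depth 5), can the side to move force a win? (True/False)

O winning at [../.O/XX/XO]: False

[../.O/XX/XO] O move#1: (0,0):-1/O./.O/XX/XO, (0,1):-1/.O/.O/XX/XO, (1,0):+0/../OO/XX/XO*
[../OO/XX/XO] X move#2: (0,0):+0/X./OO/XX/XO*, (0,1):+0/.X/OO/XX/XO
[X./OO/XX/XO] O move#3: (0,1):+0/XO/OO/XX/XO*
[XO/OO/XX/XO] end (terminal +0, X#4); searched ../.O/XX/XO to 5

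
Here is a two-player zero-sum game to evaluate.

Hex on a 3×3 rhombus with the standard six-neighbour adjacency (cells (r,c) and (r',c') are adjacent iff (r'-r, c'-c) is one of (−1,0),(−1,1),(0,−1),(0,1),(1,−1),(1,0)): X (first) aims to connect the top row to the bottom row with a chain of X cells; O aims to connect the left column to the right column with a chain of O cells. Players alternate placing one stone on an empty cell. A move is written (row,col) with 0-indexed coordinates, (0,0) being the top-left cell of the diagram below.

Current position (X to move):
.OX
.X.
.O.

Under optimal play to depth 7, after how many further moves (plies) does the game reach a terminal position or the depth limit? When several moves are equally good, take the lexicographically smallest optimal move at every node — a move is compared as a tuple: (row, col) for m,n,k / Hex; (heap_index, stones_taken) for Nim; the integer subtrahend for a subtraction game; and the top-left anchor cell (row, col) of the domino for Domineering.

PV length from [.OX/.X./.O.]: 5 plies

ply 1, X at .OX/.X./.O. | (0,0)=-1→XOX/.X./.O.; (1,0)=-1→.OX/XX./.O.; (1,2)=+1→.OX/.XX/.O.*; (2,0)=+1→.OX/.X./XO.; (2,2)=+1→.OX/.X./.OX
ply 2, O at .OX/.XX/.O. | (0,0)=-1→OOX/.XX/.O.*; (1,0)=-1→.OX/OXX/.O.; (2,0)=-1→.OX/.XX/OO.; (2,2)=-1→.OX/.XX/.OO
ply 3, X at OOX/.XX/.O. | (1,0)=+1→OOX/XXX/.O.*; (2,0)=+1→OOX/.XX/XO.; (2,2)=+1→OOX/.XX/.OX
ply 4, O at OOX/XXX/.O. | (2,0)=-1→OOX/XXX/OO.*; (2,2)=-1→OOX/XXX/.OO
ply 5, X at OOX/XXX/OO. | (2,2)=+1→OOX/XXX/OOX*
ply 6: OOX/XXX/OOX is terminal -1 (O); from .OX/.X./.O. depth 7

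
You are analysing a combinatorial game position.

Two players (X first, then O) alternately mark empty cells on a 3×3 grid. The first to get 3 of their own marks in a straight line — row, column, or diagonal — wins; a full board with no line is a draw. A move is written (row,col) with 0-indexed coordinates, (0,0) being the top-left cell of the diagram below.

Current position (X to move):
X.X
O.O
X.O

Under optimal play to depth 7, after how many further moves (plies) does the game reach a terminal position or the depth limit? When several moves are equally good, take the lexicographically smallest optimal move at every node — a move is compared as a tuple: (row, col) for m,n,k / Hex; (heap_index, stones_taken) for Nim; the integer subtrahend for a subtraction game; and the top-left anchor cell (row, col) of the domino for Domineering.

ply 1, X at X.X/O.O/X.O | (0,1)=+1→XXX/O.O/X.O*; (1,1)=+1→X.X/OXO/X.O; (2,1)=-1→X.X/O.O/XXO
ply 2: XXX/O.O/X.O is terminal -1 (O); from X.X/O.O/X.O depth 7

PV length from [X.X/O.O/X.O]: 1 ply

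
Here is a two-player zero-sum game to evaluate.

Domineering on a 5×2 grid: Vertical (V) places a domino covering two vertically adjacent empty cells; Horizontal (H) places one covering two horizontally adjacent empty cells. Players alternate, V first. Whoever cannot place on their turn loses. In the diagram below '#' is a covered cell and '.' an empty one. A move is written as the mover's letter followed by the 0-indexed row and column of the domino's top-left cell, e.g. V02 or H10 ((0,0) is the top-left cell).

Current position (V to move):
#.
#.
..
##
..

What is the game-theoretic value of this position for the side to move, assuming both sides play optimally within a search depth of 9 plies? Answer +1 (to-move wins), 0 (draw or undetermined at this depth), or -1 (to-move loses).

value(#./#./../##/.., V) = -1

[#./#./../##/..] V move#1: V01:-1/##/##/../##/..*, V11:-1/#./##/.#/##/..
[##/##/../##/..] H move#2: H20:+1/##/##/##/##/..*, H40:+1/##/##/../##/##
[##/##/##/##/..] end (terminal -1, V#3); searched #./#./../##/.. to 9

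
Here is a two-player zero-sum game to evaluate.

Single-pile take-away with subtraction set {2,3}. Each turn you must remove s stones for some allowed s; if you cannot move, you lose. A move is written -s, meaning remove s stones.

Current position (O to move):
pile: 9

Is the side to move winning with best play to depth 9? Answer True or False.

O winning at [9]: True

p1 O@[9]: -2[7]-1 -3[6]+1*
p2 X@[6]: -2[4]-1* -3[3]-1
p3 O@[4]: -2[2]-1 -3[1]+1*
p4 X@[1] terminal -1; root [9] d9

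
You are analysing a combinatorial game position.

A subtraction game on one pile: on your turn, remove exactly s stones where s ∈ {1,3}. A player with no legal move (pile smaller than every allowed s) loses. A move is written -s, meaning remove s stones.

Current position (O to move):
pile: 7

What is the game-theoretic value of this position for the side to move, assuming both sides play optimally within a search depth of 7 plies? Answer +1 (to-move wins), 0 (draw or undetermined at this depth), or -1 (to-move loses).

p1 O@[7]: -1[6]+1* -3[4]+1
p2 X@[6]: -1[5]-1* -3[3]-1
p3 O@[5]: -1[4]+1* -3[2]+1
p4 X@[4]: -1[3]-1* -3[1]-1
p5 O@[3]: -1[2]+1* -3[0]+1
p6 X@[2]: -1[1]-1*
p7 O@[1]: -1[0]+1*
p8 X@[0] terminal -1; root [7] d7

value(7, O) = +1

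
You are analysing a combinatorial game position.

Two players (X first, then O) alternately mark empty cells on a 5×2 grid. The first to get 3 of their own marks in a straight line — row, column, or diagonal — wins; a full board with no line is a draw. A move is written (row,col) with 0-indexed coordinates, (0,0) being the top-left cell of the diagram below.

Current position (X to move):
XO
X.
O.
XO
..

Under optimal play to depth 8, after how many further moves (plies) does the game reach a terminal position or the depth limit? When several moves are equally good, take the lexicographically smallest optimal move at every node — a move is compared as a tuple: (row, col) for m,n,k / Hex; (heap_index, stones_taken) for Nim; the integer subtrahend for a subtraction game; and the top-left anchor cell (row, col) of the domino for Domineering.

PV length from [XO/X./O./XO/..]: 4 plies

[XO/X./O./XO/..] X move#1: (1,1):+0/XO/XX/O./XO/..*, (2,1):+0/XO/X./OX/XO/.., (4,0):-1/XO/X./O./XO/X., (4,1):+0/XO/X./O./XO/.X
[XO/XX/O./XO/..] O move#2: (2,1):+0/XO/XX/OO/XO/..*, (4,0):+0/XO/XX/O./XO/O., (4,1):+0/XO/XX/O./XO/.O
[XO/XX/OO/XO/..] X move#3: (4,0):-1/XO/XX/OO/XO/X., (4,1):+0/XO/XX/OO/XO/.X*
[XO/XX/OO/XO/.X] O move#4: (4,0):+0/XO/XX/OO/XO/OX*
[XO/XX/OO/XO/OX] end (terminal +0, X#5); searched XO/X./O./XO/.. to 8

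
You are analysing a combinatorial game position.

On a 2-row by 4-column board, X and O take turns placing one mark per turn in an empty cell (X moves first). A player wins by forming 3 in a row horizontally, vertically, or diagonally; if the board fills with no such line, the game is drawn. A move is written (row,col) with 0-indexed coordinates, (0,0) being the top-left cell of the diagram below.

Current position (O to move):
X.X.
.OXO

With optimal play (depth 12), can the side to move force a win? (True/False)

O winning at [X.X./.OXO]: False

p1 O@[X.X./.OXO]: (0,1)[XOX./.OXO]+0* (0,3)[X.XO/.OXO]-1 (1,0)[X.X./OOXO]-1
p2 X@[XOX./.OXO]: (0,3)[XOXX/.OXO]+0* (1,0)[XOX./XOXO]+0
p3 O@[XOXX/.OXO]: (1,0)[XOXX/OOXO]+0*
p4 X@[XOXX/OOXO] terminal +0; root [X.X./.OXO] d12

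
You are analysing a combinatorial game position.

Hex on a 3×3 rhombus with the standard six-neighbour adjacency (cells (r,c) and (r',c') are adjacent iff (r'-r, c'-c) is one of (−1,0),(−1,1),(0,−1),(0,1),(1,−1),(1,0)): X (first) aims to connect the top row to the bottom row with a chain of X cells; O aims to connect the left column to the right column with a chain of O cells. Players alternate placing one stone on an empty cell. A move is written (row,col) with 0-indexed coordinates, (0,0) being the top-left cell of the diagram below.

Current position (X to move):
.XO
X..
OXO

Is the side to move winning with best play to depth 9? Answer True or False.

ply 1, X at .XO/X../OXO | (0,0)=-1→XXO/X../OXO; (1,1)=+1→.XO/XX./OXO*; (1,2)=-1→.XO/X.X/OXO
ply 2: .XO/XX./OXO is terminal -1 (O); from .XO/X../OXO depth 9

X winning at [.XO/X../OXO]: True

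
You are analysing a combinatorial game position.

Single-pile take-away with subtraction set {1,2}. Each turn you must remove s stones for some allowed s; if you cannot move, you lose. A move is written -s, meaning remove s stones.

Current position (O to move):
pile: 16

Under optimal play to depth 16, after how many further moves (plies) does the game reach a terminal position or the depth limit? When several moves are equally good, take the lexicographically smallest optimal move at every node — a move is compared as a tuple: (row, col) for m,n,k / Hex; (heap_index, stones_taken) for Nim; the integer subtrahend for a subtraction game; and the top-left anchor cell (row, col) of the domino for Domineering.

p1 O@[16]: -1[15]+1* -2[14]-1
p2 X@[15]: -1[14]-1* -2[13]-1
p3 O@[14]: -1[13]-1 -2[12]+1*
p4 X@[12]: -1[11]-1* -2[10]-1
p5 O@[11]: -1[10]-1 -2[9]+1*
p6 X@[9]: -1[8]-1* -2[7]-1
p7 O@[8]: -1[7]-1 -2[6]+1*
p8 X@[6]: -1[5]-1* -2[4]-1
p9 O@[5]: -1[4]-1 -2[3]+1*
p10 X@[3]: -1[2]-1* -2[1]-1
p11 O@[2]: -1[1]-1 -2[0]+1*
p12 X@[0] terminal -1; root [16] d16

PV length from [16]: 11 plies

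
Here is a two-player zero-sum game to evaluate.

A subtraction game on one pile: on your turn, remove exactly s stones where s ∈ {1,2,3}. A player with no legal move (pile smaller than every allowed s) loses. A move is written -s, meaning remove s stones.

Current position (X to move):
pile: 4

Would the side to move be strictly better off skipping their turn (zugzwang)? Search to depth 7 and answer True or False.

[4] X move#1: -1:-1/3*, -2:-1/2, -3:-1/1
[3] O move#2: -1:-1/2, -2:-1/1, -3:+1/0*
[0] end (terminal -1, X#3); searched 4 to 7
if X skipped the turn, O would face:
~ [4] O move#1: -1:-1/3*, -2:-1/2, -3:-1/1
~ [3] X move#2: -1:-1/2, -2:-1/1, -3:+1/0*
~ [0] end (terminal -1, O#3); searched 4 to 7
compare (X): move=-1 vs pass=+1

zugzwang(4, X) = True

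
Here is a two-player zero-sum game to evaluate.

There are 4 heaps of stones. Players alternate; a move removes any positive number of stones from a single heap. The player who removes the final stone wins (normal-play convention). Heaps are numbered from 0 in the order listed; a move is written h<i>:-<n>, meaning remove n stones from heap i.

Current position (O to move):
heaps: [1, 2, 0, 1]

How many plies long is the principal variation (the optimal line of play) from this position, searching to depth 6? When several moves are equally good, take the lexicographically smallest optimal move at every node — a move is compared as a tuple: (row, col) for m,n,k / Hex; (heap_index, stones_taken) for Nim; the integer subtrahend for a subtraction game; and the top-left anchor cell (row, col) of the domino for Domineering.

[(1,2,0,1)] O move#1: h0:-1:-1/(0,2,0,1), h1:-1:-1/(1,1,0,1), h1:-2:+1/(1,0,0,1)*, h3:-1:-1/(1,2,0,0)
[(1,0,0,1)] X move#2: h0:-1:-1/(0,0,0,1)*, h3:-1:-1/(1,0,0,0)
[(0,0,0,1)] O move#3: h3:-1:+1/(0,0,0,0)*
[(0,0,0,0)] end (terminal -1, X#4); searched (1,2,0,1) to 6

PV length from [(1,2,0,1)]: 3 plies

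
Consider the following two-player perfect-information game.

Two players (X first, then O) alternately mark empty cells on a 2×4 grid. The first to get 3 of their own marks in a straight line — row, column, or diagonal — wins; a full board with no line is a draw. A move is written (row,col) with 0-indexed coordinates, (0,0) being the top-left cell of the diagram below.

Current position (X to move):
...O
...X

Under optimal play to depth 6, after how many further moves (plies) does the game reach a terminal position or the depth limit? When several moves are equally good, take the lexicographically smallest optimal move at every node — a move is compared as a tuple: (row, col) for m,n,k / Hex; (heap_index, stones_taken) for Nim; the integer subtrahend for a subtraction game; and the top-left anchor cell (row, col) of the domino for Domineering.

PV length from [...O/...X]: 6 plies

[...O/...X] X move#1: (0,0):+0/X..O/...X*, (0,1):+0/.X.O/...X, (0,2):+0/..XO/...X, (1,0):+0/...O/X..X, (1,1):+0/...O/.X.X, (1,2):+0/...O/..XX
[X..O/...X] O move#2: (0,1):+0/XO.O/...X*, (0,2):+0/X.OO/...X, (1,0):+0/X..O/O..X, (1,1):+0/X..O/.O.X, (1,2):+0/X..O/..OX
[XO.O/...X] X move#3: (0,2):+0/XOXO/...X*, (1,0):-1/XO.O/X..X, (1,1):-1/XO.O/.X.X, (1,2):-1/XO.O/..XX
[XOXO/...X] O move#4: (1,0):+0/XOXO/O..X*, (1,1):+0/XOXO/.O.X, (1,2):+0/XOXO/..OX
[XOXO/O..X] X move#5: (1,1):+0/XOXO/OX.X*, (1,2):+0/XOXO/O.XX
[XOXO/OX.X] O move#6: (1,2):+0/XOXO/OXOX*
[XOXO/OXOX] end (terminal +0, X#7); searched ...O/...X to 6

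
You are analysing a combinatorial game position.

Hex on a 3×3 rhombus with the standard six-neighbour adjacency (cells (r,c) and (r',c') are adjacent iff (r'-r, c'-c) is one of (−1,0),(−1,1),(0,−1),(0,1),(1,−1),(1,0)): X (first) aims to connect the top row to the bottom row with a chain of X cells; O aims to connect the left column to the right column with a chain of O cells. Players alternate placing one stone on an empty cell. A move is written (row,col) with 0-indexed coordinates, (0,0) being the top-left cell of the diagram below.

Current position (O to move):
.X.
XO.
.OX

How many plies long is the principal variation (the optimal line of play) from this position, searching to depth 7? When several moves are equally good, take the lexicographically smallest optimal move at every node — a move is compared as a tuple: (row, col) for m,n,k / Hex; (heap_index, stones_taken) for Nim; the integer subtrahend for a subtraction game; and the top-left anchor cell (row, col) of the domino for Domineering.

[.X./XO./.OX] O move#1: (0,0):-1/OX./XO./.OX, (0,2):-1/.XO/XO./.OX, (1,2):-1/.X./XOO/.OX, (2,0):+1/.X./XO./OOX*
[.X./XO./OOX] X move#2: (0,0):-1/XX./XO./OOX*, (0,2):-1/.XX/XO./OOX, (1,2):-1/.X./XOX/OOX
[XX./XO./OOX] O move#3: (0,2):+1/XXO/XO./OOX*, (1,2):+1/XX./XOO/OOX
[XXO/XO./OOX] end (terminal -1, X#4); searched .X./XO./.OX to 7

PV length from [.X./XO./.OX]: 3 plies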